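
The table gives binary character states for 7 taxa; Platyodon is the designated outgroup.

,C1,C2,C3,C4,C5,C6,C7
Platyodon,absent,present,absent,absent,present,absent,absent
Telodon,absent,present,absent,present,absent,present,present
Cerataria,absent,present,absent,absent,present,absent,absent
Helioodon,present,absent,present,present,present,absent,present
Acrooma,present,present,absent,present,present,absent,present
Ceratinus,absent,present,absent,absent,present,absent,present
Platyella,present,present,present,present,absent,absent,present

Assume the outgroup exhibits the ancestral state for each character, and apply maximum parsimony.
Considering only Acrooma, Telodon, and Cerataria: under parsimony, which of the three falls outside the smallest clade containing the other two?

Cerataria

Character polarity is set by the outgroup: the derived state is whichever differs from the outgroup's state, so for C2, C5 the derived state is 'absent', and for the remaining characters it is 'present'.
Only Acrooma, Helioodon, and Platyella show the derived state 'present' for C1, supporting them as a clade.
C2 (derived state 'absent') is unique to Helioodon (autapomorphy; uninformative for grouping).
C3: derived state 'present' in Helioodon and Platyella only — synapomorphy for {Helioodon, Platyella}.
Only Acrooma, Helioodon, Platyella, and Telodon show the derived state 'present' for C4, supporting them as a clade.
C5 groups Platyella and Telodon, which is incompatible with the clades supported by the remaining characters; treating it as convergent (homoplasy) costs fewer steps than any alternative tree.
C6 (derived state 'present') is unique to Telodon (autapomorphy; uninformative for grouping).
C7 (derived state 'present') is shared by Acrooma, Ceratinus, Helioodon, Platyella, and Telodon — a synapomorphy uniting that clade.
Most parsimonious ingroup topology: (((Telodon,((Helioodon,Platyella),Acrooma)),Ceratinus),Cerataria).
Telodon and Acrooma share a more recent common ancestor with each other than either does with Cerataria, so Cerataria is the least closely related of the three.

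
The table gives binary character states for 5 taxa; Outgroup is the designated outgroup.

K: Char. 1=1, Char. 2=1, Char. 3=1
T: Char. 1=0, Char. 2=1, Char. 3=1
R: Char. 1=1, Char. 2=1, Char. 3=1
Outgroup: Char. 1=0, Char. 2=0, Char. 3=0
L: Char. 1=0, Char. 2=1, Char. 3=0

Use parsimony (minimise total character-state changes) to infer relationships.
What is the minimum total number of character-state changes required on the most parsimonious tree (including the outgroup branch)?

The outgroup has state '0' for every character, so '1' is the derived state throughout.
Char. 1: derived state '1' in K and R only — synapomorphy for {K, R}.
Char. 2 (derived state '1') is shared by all ingroup taxa — unites the whole ingroup.
Char. 3 (derived state '1') is shared by K, R, and T — a synapomorphy uniting that clade.
Most parsimonious ingroup topology: (L,((R,K),T)).
Changes per character on this tree: Char. 1: 1; Char. 2: 1; Char. 3: 1.
Total = 3.

3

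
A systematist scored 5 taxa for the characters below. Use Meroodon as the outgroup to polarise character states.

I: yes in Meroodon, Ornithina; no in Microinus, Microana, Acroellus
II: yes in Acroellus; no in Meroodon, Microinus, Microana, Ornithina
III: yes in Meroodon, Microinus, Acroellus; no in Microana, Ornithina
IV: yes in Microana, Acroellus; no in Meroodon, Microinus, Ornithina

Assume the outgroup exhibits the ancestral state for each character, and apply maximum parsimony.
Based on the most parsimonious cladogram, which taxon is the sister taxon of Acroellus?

Microana

Character polarity is set by the outgroup: the derived state is whichever differs from the outgroup's state, so for I, III the derived state is 'no', and for the remaining characters it is 'yes'.
I (derived state 'no') is shared by Acroellus, Microana, and Microinus — a synapomorphy uniting that clade.
II (derived state 'yes') is unique to Acroellus (autapomorphy; uninformative for grouping).
III groups Microana and Ornithina, which is incompatible with the clades supported by the remaining characters; treating it as convergent (homoplasy) costs fewer steps than any alternative tree.
IV: derived state 'yes' in Acroellus and Microana only — synapomorphy for {Acroellus, Microana}.
Most parsimonious ingroup topology: ((Microinus,(Microana,Acroellus)),Ornithina).
Acroellus and Microana form a cherry on this tree, so they are sister taxa.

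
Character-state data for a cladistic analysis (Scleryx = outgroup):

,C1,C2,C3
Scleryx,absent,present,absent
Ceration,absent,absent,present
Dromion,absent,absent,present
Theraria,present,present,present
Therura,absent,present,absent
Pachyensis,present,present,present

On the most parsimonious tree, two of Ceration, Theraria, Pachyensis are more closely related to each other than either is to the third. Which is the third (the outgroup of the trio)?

Ceration

Character polarity is set by the outgroup: the derived state is whichever differs from the outgroup's state, so for C2 the derived state is 'absent', and for the remaining characters it is 'present'.
Only Pachyensis and Theraria show the derived state 'present' for C1, supporting them as a clade.
C2: derived state 'absent' in Ceration and Dromion only — synapomorphy for {Ceration, Dromion}.
Only Ceration, Dromion, Pachyensis, and Theraria show the derived state 'present' for C3, supporting them as a clade.
Most parsimonious ingroup topology: (((Ceration,Dromion),(Theraria,Pachyensis)),Therura).
Pachyensis and Theraria share a more recent common ancestor with each other than either does with Ceration, so Ceration is the least closely related of the three.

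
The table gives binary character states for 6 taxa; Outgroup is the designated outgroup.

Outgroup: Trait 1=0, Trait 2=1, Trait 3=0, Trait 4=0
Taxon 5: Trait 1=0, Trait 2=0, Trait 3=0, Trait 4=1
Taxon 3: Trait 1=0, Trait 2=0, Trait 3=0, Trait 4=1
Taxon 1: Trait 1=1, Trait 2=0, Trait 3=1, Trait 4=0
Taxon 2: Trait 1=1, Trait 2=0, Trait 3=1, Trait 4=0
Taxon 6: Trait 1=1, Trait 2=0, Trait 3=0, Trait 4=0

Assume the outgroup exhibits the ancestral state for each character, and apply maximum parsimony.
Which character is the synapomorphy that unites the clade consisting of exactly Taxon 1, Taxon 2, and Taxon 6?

Trait 1

Character polarity is set by the outgroup: the derived state is whichever differs from the outgroup's state, so for Trait 2 the derived state is '0', and for the remaining characters it is '1'.
Trait 1 (derived state '1') is shared by Taxon 1, Taxon 2, and Taxon 6 — a synapomorphy uniting that clade.
All ingroup taxa share the derived state '0' for Trait 2; it defines the ingroup but does not resolve relationships within it.
Trait 3 (derived state '1') is shared by Taxon 1 and Taxon 2 — a synapomorphy uniting that clade.
Only Taxon 3 and Taxon 5 show the derived state '1' for Trait 4, supporting them as a clade.
Most parsimonious ingroup topology: ((Taxon 6,(Taxon 2,Taxon 1)),(Taxon 3,Taxon 5)).
The clade {Taxon 1, Taxon 2, Taxon 6} is supported by Trait 1: its derived state '1' occurs in exactly those taxa and in no other taxon (including the outgroup).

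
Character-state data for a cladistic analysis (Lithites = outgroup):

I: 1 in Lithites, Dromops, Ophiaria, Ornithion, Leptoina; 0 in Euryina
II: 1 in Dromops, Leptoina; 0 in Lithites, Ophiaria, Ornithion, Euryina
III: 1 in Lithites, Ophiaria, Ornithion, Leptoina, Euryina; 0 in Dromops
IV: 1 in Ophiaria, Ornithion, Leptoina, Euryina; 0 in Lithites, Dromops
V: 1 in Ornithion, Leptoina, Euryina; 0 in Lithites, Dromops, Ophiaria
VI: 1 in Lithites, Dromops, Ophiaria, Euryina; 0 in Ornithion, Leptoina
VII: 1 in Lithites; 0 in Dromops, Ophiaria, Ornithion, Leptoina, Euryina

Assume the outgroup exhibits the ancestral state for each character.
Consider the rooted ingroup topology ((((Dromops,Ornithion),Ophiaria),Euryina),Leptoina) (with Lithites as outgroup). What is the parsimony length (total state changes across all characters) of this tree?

12

Map each character onto ((((Dromops,Ornithion),Ophiaria),Euryina),Leptoina) (rooted by Lithites) and count the minimum state changes it requires (Fitch parsimony):
I: 1; II: 2; III: 1; IV: 2; V: 3; VI: 2; VII: 1.
Total tree length = 12.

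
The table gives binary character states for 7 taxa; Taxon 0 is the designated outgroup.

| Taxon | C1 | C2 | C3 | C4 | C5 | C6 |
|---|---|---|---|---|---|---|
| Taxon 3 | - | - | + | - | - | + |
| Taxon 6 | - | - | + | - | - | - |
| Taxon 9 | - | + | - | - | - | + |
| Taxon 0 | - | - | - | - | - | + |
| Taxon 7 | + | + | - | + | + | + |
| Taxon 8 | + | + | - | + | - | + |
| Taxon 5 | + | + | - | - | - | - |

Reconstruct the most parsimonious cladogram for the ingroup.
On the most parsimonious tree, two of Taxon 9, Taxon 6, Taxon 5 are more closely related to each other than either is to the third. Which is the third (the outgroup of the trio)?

Taxon 6

Character polarity is set by the outgroup: the derived state is whichever differs from the outgroup's state, so for C6 the derived state is '-', and for the remaining characters it is '+'.
Only Taxon 5, Taxon 7, and Taxon 8 show the derived state '+' for C1, supporting them as a clade.
Only Taxon 5, Taxon 7, Taxon 8, and Taxon 9 show the derived state '+' for C2, supporting them as a clade.
C3 (derived state '+') is shared by Taxon 3 and Taxon 6 — a synapomorphy uniting that clade.
Only Taxon 7 and Taxon 8 show the derived state '+' for C4, supporting them as a clade.
C5: derived state '+' in Taxon 7 only — an autapomorphy, so it tells us nothing about relationships among taxa.
C6 groups Taxon 5 and Taxon 6, which is incompatible with the clades supported by the remaining characters; treating it as convergent (homoplasy) costs fewer steps than any alternative tree.
Most parsimonious ingroup topology: ((((Taxon 7,Taxon 8),Taxon 5),Taxon 9),(Taxon 3,Taxon 6)).
Taxon 9 and Taxon 5 share a more recent common ancestor with each other than either does with Taxon 6, so Taxon 6 is the least closely related of the three.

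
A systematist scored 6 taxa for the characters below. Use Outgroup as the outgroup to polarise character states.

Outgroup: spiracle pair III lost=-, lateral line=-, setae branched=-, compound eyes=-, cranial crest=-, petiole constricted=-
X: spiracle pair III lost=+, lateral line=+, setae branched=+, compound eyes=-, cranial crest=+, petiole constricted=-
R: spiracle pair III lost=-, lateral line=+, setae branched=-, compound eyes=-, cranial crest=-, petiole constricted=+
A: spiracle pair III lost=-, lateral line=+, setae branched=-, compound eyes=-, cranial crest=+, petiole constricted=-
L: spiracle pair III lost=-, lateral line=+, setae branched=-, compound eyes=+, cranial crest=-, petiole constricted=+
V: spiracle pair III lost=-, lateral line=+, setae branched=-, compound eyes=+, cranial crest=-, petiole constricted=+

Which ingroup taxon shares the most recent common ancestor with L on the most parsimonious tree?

The outgroup has state '-' for every character, so '+' is the derived state throughout.
spiracle pair III lost: derived state '+' in X only — an autapomorphy, so it tells us nothing about relationships among taxa.
All ingroup taxa share the derived state '+' for lateral line; it defines the ingroup but does not resolve relationships within it.
setae branched: derived state '+' in X only — an autapomorphy, so it tells us nothing about relationships among taxa.
compound eyes: derived state '+' in L and V only — synapomorphy for {L, V}.
Only A and X show the derived state '+' for cranial crest, supporting them as a clade.
Only L, R, and V show the derived state '+' for petiole constricted, supporting them as a clade.
Most parsimonious ingroup topology: ((X,A),(R,(L,V))).
L and V form a cherry on this tree, so they are sister taxa.

V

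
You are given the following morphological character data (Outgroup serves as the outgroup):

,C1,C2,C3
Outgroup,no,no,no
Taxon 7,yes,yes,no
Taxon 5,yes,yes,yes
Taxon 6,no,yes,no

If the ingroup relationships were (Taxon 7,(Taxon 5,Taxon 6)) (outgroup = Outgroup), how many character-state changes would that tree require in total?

4

Map each character onto (Taxon 7,(Taxon 5,Taxon 6)) (rooted by Outgroup) and count the minimum state changes it requires (Fitch parsimony):
C1: 2; C2: 1; C3: 1.
Total tree length = 4.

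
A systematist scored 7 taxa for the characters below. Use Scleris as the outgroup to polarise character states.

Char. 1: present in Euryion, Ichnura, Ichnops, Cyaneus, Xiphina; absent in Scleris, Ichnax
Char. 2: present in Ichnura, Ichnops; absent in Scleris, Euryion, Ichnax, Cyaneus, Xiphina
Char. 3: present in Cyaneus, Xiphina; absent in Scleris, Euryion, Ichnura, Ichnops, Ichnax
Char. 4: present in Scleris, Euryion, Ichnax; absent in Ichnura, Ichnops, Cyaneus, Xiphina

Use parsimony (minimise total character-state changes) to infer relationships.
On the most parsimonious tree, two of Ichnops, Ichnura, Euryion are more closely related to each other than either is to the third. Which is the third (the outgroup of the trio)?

Euryion

Character polarity is set by the outgroup: the derived state is whichever differs from the outgroup's state, so for Char. 4 the derived state is 'absent', and for the remaining characters it is 'present'.
Only Cyaneus, Euryion, Ichnops, Ichnura, and Xiphina show the derived state 'present' for Char. 1, supporting them as a clade.
Char. 2: derived state 'present' in Ichnops and Ichnura only — synapomorphy for {Ichnops, Ichnura}.
Char. 3 (derived state 'present') is shared by Cyaneus and Xiphina — a synapomorphy uniting that clade.
Char. 4: derived state 'absent' in Cyaneus, Ichnops, Ichnura, and Xiphina only — synapomorphy for {Cyaneus, Ichnops, Ichnura, Xiphina}.
Most parsimonious ingroup topology: ((Euryion,((Ichnura,Ichnops),(Cyaneus,Xiphina))),Ichnax).
Ichnura and Ichnops share a more recent common ancestor with each other than either does with Euryion, so Euryion is the least closely related of the three.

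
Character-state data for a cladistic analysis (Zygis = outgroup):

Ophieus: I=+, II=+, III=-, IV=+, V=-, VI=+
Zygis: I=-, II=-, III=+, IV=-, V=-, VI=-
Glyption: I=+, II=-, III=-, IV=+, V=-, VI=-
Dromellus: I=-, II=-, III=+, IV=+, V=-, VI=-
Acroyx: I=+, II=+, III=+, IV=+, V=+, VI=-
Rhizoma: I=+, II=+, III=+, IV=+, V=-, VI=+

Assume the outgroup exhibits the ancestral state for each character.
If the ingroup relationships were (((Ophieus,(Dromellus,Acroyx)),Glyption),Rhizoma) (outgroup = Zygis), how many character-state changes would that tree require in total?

11

Map each character onto (((Ophieus,(Dromellus,Acroyx)),Glyption),Rhizoma) (rooted by Zygis) and count the minimum state changes it requires (Fitch parsimony):
I: 2; II: 3; III: 2; IV: 1; V: 1; VI: 2.
Total tree length = 11.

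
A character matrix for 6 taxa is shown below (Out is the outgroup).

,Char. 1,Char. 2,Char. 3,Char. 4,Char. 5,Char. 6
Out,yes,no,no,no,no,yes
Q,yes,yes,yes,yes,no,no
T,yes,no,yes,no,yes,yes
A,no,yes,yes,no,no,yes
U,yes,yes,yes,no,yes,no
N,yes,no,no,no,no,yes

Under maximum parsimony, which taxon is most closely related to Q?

Character polarity is set by the outgroup: the derived state is whichever differs from the outgroup's state, so for Char. 1, Char. 6 the derived state is 'no', and for the remaining characters it is 'yes'.
Char. 1 (derived state 'no') is unique to A (autapomorphy; uninformative for grouping).
Char. 2 (derived state 'yes') is shared by A, Q, and U — a synapomorphy uniting that clade.
Only A, Q, T, and U show the derived state 'yes' for Char. 3, supporting them as a clade.
Char. 4 (derived state 'yes') is unique to Q (autapomorphy; uninformative for grouping).
Char. 5 groups T and U, which is incompatible with the clades supported by the remaining characters; treating it as convergent (homoplasy) costs fewer steps than any alternative tree.
Only Q and U show the derived state 'no' for Char. 6, supporting them as a clade.
Most parsimonious ingroup topology: (N,((A,(Q,U)),T)).
Q and U form a cherry on this tree, so they are sister taxa.

U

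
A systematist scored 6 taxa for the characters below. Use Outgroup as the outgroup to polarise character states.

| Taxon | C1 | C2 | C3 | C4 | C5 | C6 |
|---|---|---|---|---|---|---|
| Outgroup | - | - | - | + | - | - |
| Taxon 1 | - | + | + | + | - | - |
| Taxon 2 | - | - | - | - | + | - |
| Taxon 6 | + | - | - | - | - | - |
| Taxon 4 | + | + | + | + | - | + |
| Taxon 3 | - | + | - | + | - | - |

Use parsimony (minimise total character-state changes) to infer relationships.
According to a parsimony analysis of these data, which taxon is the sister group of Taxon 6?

Taxon 2

Character polarity is set by the outgroup: the derived state is whichever differs from the outgroup's state, so for C4 the derived state is '-', and for the remaining characters it is '+'.
C1 groups Taxon 4 and Taxon 6, which is incompatible with the clades supported by the remaining characters; treating it as convergent (homoplasy) costs fewer steps than any alternative tree.
Only Taxon 1, Taxon 3, and Taxon 4 show the derived state '+' for C2, supporting them as a clade.
C3 (derived state '+') is shared by Taxon 1 and Taxon 4 — a synapomorphy uniting that clade.
C4: derived state '-' in Taxon 2 and Taxon 6 only — synapomorphy for {Taxon 2, Taxon 6}.
C5 (derived state '+') is unique to Taxon 2 (autapomorphy; uninformative for grouping).
C6: derived state '+' in Taxon 4 only — an autapomorphy, so it tells us nothing about relationships among taxa.
Most parsimonious ingroup topology: (((Taxon 1,Taxon 4),Taxon 3),(Taxon 2,Taxon 6)).
Taxon 6 and Taxon 2 form a cherry on this tree, so they are sister taxa.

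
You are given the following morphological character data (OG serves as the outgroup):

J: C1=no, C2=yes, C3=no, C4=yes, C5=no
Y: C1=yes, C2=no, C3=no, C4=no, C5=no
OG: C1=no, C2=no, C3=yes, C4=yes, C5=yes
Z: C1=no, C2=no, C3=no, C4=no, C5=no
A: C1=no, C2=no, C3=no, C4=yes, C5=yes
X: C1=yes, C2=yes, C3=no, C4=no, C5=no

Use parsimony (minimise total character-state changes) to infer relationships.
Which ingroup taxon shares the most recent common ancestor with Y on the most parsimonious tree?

Character polarity is set by the outgroup: the derived state is whichever differs from the outgroup's state, so for C3, C4, C5 the derived state is 'no', and for the remaining characters it is 'yes'.
C1: derived state 'yes' in X and Y only — synapomorphy for {X, Y}.
C2 (state 'yes') occurs in J and X but conflicts with the nesting implied by the other characters — most parsimoniously interpreted as homoplasy.
C3 (derived state 'no') is shared by all ingroup taxa — unites the whole ingroup.
Only X, Y, and Z show the derived state 'no' for C4, supporting them as a clade.
C5 (derived state 'no') is shared by J, X, Y, and Z — a synapomorphy uniting that clade.
Most parsimonious ingroup topology: (((Z,(Y,X)),J),A).
Y and X form a cherry on this tree, so they are sister taxa.

X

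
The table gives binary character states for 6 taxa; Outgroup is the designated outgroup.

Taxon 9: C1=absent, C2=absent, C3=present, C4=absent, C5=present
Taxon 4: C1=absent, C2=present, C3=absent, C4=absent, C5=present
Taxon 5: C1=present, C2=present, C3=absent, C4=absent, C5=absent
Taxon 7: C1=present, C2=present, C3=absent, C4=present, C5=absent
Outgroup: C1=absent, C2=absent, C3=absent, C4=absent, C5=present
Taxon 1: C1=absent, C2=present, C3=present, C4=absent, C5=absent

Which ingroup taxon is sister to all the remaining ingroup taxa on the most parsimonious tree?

Character polarity is set by the outgroup: the derived state is whichever differs from the outgroup's state, so for C5 the derived state is 'absent', and for the remaining characters it is 'present'.
C1 (derived state 'present') is shared by Taxon 5 and Taxon 7 — a synapomorphy uniting that clade.
Only Taxon 1, Taxon 4, Taxon 5, and Taxon 7 show the derived state 'present' for C2, supporting them as a clade.
C3 groups Taxon 1 and Taxon 9, which is incompatible with the clades supported by the remaining characters; treating it as convergent (homoplasy) costs fewer steps than any alternative tree.
C4 (derived state 'present') is unique to Taxon 7 (autapomorphy; uninformative for grouping).
C5 (derived state 'absent') is shared by Taxon 1, Taxon 5, and Taxon 7 — a synapomorphy uniting that clade.
Most parsimonious ingroup topology: ((((Taxon 5,Taxon 7),Taxon 1),Taxon 4),Taxon 9).
Taxon 9 is sister to the clade containing all other ingroup taxa, so it is the earliest-diverging (most basal) ingroup lineage.

Taxon 9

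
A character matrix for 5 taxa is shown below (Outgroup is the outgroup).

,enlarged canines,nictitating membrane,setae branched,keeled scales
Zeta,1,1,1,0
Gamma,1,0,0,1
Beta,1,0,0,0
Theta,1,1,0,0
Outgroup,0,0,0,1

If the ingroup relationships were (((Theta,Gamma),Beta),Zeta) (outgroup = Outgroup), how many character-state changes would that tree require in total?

6

Map each character onto (((Theta,Gamma),Beta),Zeta) (rooted by Outgroup) and count the minimum state changes it requires (Fitch parsimony):
enlarged canines: 1; nictitating membrane: 2; setae branched: 1; keeled scales: 2.
Total tree length = 6.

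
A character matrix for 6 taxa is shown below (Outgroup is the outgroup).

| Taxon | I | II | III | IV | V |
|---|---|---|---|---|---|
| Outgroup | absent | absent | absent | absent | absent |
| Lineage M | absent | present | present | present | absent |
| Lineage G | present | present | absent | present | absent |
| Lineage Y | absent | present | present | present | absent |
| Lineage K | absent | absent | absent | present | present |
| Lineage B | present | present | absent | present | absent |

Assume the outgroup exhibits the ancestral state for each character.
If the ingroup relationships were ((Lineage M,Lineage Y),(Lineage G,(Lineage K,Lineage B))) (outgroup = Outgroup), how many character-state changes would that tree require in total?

Map each character onto ((Lineage M,Lineage Y),(Lineage G,(Lineage K,Lineage B))) (rooted by Outgroup) and count the minimum state changes it requires (Fitch parsimony):
I: 2; II: 2; III: 1; IV: 1; V: 1.
Total tree length = 7.

7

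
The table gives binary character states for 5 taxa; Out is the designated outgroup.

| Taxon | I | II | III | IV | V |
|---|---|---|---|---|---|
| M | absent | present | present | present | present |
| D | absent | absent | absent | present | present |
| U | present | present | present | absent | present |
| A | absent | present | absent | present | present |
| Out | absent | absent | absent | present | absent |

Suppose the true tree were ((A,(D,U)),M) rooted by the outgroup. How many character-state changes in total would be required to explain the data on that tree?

Map each character onto ((A,(D,U)),M) (rooted by Out) and count the minimum state changes it requires (Fitch parsimony):
I: 1; II: 2; III: 2; IV: 1; V: 1.
Total tree length = 7.

7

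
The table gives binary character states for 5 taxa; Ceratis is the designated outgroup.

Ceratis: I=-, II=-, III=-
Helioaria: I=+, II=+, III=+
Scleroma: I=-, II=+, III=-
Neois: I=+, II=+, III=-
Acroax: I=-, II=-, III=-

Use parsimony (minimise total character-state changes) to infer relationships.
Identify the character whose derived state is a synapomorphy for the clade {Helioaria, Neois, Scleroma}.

The outgroup has state '-' for every character, so '+' is the derived state throughout.
I (derived state '+') is shared by Helioaria and Neois — a synapomorphy uniting that clade.
Only Helioaria, Neois, and Scleroma show the derived state '+' for II, supporting them as a clade.
III: derived state '+' in Helioaria only — an autapomorphy, so it tells us nothing about relationships among taxa.
Most parsimonious ingroup topology: (((Helioaria,Neois),Scleroma),Acroax).
The clade {Helioaria, Neois, Scleroma} is supported by II: its derived state '+' occurs in exactly those taxa and in no other taxon (including the outgroup).

II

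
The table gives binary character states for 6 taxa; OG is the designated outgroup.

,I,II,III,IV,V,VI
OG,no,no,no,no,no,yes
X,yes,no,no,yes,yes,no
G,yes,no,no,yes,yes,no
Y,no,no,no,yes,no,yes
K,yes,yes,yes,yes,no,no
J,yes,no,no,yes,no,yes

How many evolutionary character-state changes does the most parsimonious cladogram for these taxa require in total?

6

Character polarity is set by the outgroup: the derived state is whichever differs from the outgroup's state, so for VI the derived state is 'no', and for the remaining characters it is 'yes'.
Only G, J, K, and X show the derived state 'yes' for I, supporting them as a clade.
II: derived state 'yes' in K only — an autapomorphy, so it tells us nothing about relationships among taxa.
III: derived state 'yes' in K only — an autapomorphy, so it tells us nothing about relationships among taxa.
IV (derived state 'yes') is shared by all ingroup taxa — unites the whole ingroup.
V: derived state 'yes' in G and X only — synapomorphy for {G, X}.
VI (derived state 'no') is shared by G, K, and X — a synapomorphy uniting that clade.
Most parsimonious ingroup topology: ((((X,G),K),J),Y).
Changes per character on this tree: I: 1; II: 1; III: 1; IV: 1; V: 1; VI: 1.
Total = 6.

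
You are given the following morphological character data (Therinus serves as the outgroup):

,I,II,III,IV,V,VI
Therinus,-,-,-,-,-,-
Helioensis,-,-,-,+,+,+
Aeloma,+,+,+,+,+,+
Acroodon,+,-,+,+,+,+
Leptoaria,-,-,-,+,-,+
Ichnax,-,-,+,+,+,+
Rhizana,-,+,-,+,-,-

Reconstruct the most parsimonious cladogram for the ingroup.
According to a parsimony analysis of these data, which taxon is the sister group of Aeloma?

Acroodon

The outgroup has state '-' for every character, so '+' is the derived state throughout.
I: derived state '+' in Acroodon and Aeloma only — synapomorphy for {Acroodon, Aeloma}.
II groups Aeloma and Rhizana, which is incompatible with the clades supported by the remaining characters; treating it as convergent (homoplasy) costs fewer steps than any alternative tree.
III: derived state '+' in Acroodon, Aeloma, and Ichnax only — synapomorphy for {Acroodon, Aeloma, Ichnax}.
IV (derived state '+') is shared by all ingroup taxa — unites the whole ingroup.
Only Acroodon, Aeloma, Helioensis, and Ichnax show the derived state '+' for V, supporting them as a clade.
VI (derived state '+') is shared by Acroodon, Aeloma, Helioensis, Ichnax, and Leptoaria — a synapomorphy uniting that clade.
Most parsimonious ingroup topology: (((Helioensis,((Aeloma,Acroodon),Ichnax)),Leptoaria),Rhizana).
Aeloma and Acroodon form a cherry on this tree, so they are sister taxa.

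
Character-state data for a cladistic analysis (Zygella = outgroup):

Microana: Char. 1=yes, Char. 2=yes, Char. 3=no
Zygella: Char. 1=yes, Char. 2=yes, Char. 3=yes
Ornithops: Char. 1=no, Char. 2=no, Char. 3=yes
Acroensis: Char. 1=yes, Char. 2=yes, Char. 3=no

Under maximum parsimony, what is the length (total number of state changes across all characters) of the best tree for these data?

3

The outgroup has state 'yes' for every character, so 'no' is the derived state throughout.
Char. 1 (derived state 'no') is unique to Ornithops (autapomorphy; uninformative for grouping).
Char. 2: derived state 'no' in Ornithops only — an autapomorphy, so it tells us nothing about relationships among taxa.
Char. 3: derived state 'no' in Acroensis and Microana only — synapomorphy for {Acroensis, Microana}.
Most parsimonious ingroup topology: ((Acroensis,Microana),Ornithops).
Changes per character on this tree: Char. 1: 1; Char. 2: 1; Char. 3: 1.
Total = 3.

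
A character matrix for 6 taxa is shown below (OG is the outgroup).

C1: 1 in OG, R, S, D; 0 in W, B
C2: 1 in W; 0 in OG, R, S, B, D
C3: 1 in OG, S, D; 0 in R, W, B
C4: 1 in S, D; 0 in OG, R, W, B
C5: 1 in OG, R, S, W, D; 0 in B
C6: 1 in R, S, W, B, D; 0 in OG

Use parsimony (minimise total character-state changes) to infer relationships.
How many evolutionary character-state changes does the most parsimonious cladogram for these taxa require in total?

6

Character polarity is set by the outgroup: the derived state is whichever differs from the outgroup's state, so for C1, C3, C5 the derived state is '0', and for the remaining characters it is '1'.
Only B and W show the derived state '0' for C1, supporting them as a clade.
C2 (derived state '1') is unique to W (autapomorphy; uninformative for grouping).
C3 (derived state '0') is shared by B, R, and W — a synapomorphy uniting that clade.
C4: derived state '1' in D and S only — synapomorphy for {D, S}.
C5 (derived state '0') is unique to B (autapomorphy; uninformative for grouping).
All ingroup taxa share the derived state '1' for C6; it defines the ingroup but does not resolve relationships within it.
Most parsimonious ingroup topology: ((R,(W,B)),(S,D)).
Changes per character on this tree: C1: 1; C2: 1; C3: 1; C4: 1; C5: 1; C6: 1.
Total = 6.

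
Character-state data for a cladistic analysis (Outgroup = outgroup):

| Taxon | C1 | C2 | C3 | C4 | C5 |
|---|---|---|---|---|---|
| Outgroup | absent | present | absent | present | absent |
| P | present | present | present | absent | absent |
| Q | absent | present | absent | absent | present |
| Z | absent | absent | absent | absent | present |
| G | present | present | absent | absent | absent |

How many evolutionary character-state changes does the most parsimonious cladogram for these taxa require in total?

Character polarity is set by the outgroup: the derived state is whichever differs from the outgroup's state, so for C2, C4 the derived state is 'absent', and for the remaining characters it is 'present'.
C1: derived state 'present' in G and P only — synapomorphy for {G, P}.
C2 (derived state 'absent') is unique to Z (autapomorphy; uninformative for grouping).
C3 (derived state 'present') is unique to P (autapomorphy; uninformative for grouping).
C4 (derived state 'absent') is shared by all ingroup taxa — unites the whole ingroup.
Only Q and Z show the derived state 'present' for C5, supporting them as a clade.
Most parsimonious ingroup topology: ((P,G),(Q,Z)).
Changes per character on this tree: C1: 1; C2: 1; C3: 1; C4: 1; C5: 1.
Total = 5.

5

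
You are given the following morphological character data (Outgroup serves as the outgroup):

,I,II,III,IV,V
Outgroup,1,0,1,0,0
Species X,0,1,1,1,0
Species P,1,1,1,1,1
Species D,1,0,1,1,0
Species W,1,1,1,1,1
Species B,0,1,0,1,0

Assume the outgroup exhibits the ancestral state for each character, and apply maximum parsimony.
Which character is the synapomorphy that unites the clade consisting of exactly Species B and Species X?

Character polarity is set by the outgroup: the derived state is whichever differs from the outgroup's state, so for I, III the derived state is '0', and for the remaining characters it is '1'.
I (derived state '0') is shared by Species B and Species X — a synapomorphy uniting that clade.
II (derived state '1') is shared by Species B, Species P, Species W, and Species X — a synapomorphy uniting that clade.
III: derived state '0' in Species B only — an autapomorphy, so it tells us nothing about relationships among taxa.
IV (derived state '1') is shared by all ingroup taxa — unites the whole ingroup.
Only Species P and Species W show the derived state '1' for V, supporting them as a clade.
Most parsimonious ingroup topology: (((Species X,Species B),(Species P,Species W)),Species D).
The clade {Species B, Species X} is supported by I: its derived state '0' occurs in exactly those taxa and in no other taxon (including the outgroup).

I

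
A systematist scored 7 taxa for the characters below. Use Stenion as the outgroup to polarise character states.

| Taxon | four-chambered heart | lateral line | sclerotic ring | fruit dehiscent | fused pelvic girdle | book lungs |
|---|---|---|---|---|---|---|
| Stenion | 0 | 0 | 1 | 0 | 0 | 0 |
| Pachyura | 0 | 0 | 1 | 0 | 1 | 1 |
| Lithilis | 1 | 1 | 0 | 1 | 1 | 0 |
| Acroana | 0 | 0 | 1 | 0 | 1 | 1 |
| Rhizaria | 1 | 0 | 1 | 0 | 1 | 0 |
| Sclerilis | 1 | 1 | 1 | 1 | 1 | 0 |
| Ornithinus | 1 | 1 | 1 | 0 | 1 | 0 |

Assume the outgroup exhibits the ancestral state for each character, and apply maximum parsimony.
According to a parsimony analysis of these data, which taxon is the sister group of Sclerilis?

Lithilis

Character polarity is set by the outgroup: the derived state is whichever differs from the outgroup's state, so for sclerotic ring the derived state is '0', and for the remaining characters it is '1'.
four-chambered heart: derived state '1' in Lithilis, Ornithinus, Rhizaria, and Sclerilis only — synapomorphy for {Lithilis, Ornithinus, Rhizaria, Sclerilis}.
Only Lithilis, Ornithinus, and Sclerilis show the derived state '1' for lateral line, supporting them as a clade.
sclerotic ring (derived state '0') is unique to Lithilis (autapomorphy; uninformative for grouping).
fruit dehiscent (derived state '1') is shared by Lithilis and Sclerilis — a synapomorphy uniting that clade.
All ingroup taxa share the derived state '1' for fused pelvic girdle; it defines the ingroup but does not resolve relationships within it.
Only Acroana and Pachyura show the derived state '1' for book lungs, supporting them as a clade.
Most parsimonious ingroup topology: ((Pachyura,Acroana),(((Lithilis,Sclerilis),Ornithinus),Rhizaria)).
Sclerilis and Lithilis form a cherry on this tree, so they are sister taxa.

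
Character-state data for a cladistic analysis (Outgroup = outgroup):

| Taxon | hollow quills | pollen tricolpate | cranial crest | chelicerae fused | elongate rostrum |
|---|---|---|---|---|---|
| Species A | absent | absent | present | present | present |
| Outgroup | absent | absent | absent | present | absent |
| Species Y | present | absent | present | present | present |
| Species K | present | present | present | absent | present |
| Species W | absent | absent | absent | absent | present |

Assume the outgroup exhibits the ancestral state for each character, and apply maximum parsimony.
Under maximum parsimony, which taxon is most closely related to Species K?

Species Y

Character polarity is set by the outgroup: the derived state is whichever differs from the outgroup's state, so for chelicerae fused the derived state is 'absent', and for the remaining characters it is 'present'.
hollow quills (derived state 'present') is shared by Species K and Species Y — a synapomorphy uniting that clade.
pollen tricolpate: derived state 'present' in Species K only — an autapomorphy, so it tells us nothing about relationships among taxa.
cranial crest: derived state 'present' in Species A, Species K, and Species Y only — synapomorphy for {Species A, Species K, Species Y}.
chelicerae fused groups Species K and Species W, which is incompatible with the clades supported by the remaining characters; treating it as convergent (homoplasy) costs fewer steps than any alternative tree.
All ingroup taxa share the derived state 'present' for elongate rostrum; it defines the ingroup but does not resolve relationships within it.
Most parsimonious ingroup topology: (((Species Y,Species K),Species A),Species W).
Species K and Species Y form a cherry on this tree, so they are sister taxa.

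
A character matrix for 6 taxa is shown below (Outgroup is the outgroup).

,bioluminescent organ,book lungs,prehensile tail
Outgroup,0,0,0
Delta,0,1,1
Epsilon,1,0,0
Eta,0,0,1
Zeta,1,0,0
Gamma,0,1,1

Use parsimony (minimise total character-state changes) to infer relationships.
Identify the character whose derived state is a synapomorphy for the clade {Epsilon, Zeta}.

The outgroup has state '0' for every character, so '1' is the derived state throughout.
bioluminescent organ: derived state '1' in Epsilon and Zeta only — synapomorphy for {Epsilon, Zeta}.
Only Delta and Gamma show the derived state '1' for book lungs, supporting them as a clade.
prehensile tail: derived state '1' in Delta, Eta, and Gamma only — synapomorphy for {Delta, Eta, Gamma}.
Most parsimonious ingroup topology: (((Delta,Gamma),Eta),(Epsilon,Zeta)).
The clade {Epsilon, Zeta} is supported by bioluminescent organ: its derived state '1' occurs in exactly those taxa and in no other taxon (including the outgroup).

bioluminescent organ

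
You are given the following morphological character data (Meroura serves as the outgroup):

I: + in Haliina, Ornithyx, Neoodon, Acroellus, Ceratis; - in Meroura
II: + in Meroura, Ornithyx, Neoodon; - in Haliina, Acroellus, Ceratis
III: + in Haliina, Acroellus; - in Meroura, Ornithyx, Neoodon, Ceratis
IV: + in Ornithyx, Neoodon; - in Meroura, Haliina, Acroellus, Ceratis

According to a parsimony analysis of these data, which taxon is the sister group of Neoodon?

Character polarity is set by the outgroup: the derived state is whichever differs from the outgroup's state, so for II the derived state is '-', and for the remaining characters it is '+'.
I (derived state '+') is shared by all ingroup taxa — unites the whole ingroup.
II: derived state '-' in Acroellus, Ceratis, and Haliina only — synapomorphy for {Acroellus, Ceratis, Haliina}.
Only Acroellus and Haliina show the derived state '+' for III, supporting them as a clade.
IV: derived state '+' in Neoodon and Ornithyx only — synapomorphy for {Neoodon, Ornithyx}.
Most parsimonious ingroup topology: (((Haliina,Acroellus),Ceratis),(Ornithyx,Neoodon)).
Neoodon and Ornithyx form a cherry on this tree, so they are sister taxa.

Ornithyx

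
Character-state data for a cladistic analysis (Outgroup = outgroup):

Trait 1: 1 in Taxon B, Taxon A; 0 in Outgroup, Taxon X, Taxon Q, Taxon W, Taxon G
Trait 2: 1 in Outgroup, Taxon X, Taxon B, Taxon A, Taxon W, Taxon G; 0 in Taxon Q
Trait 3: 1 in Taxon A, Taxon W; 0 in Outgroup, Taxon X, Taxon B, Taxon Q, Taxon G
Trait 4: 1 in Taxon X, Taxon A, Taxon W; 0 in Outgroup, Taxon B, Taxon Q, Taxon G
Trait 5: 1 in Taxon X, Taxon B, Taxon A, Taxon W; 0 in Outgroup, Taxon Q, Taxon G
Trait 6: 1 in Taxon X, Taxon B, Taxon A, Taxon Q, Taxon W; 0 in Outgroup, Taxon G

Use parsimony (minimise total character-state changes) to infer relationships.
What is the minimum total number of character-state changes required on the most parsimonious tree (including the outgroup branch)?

Character polarity is set by the outgroup: the derived state is whichever differs from the outgroup's state, so for Trait 2 the derived state is '0', and for the remaining characters it is '1'.
Trait 1 groups Taxon A and Taxon B, which is incompatible with the clades supported by the remaining characters; treating it as convergent (homoplasy) costs fewer steps than any alternative tree.
Trait 2: derived state '0' in Taxon Q only — an autapomorphy, so it tells us nothing about relationships among taxa.
Trait 3: derived state '1' in Taxon A and Taxon W only — synapomorphy for {Taxon A, Taxon W}.
Trait 4: derived state '1' in Taxon A, Taxon W, and Taxon X only — synapomorphy for {Taxon A, Taxon W, Taxon X}.
Only Taxon A, Taxon B, Taxon W, and Taxon X show the derived state '1' for Trait 5, supporting them as a clade.
Trait 6 (derived state '1') is shared by Taxon A, Taxon B, Taxon Q, Taxon W, and Taxon X — a synapomorphy uniting that clade.
Most parsimonious ingroup topology: ((((Taxon X,(Taxon A,Taxon W)),Taxon B),Taxon Q),Taxon G).
Changes per character on this tree: Trait 1: 2; Trait 2: 1; Trait 3: 1; Trait 4: 1; Trait 5: 1; Trait 6: 1.
Total = 7.

7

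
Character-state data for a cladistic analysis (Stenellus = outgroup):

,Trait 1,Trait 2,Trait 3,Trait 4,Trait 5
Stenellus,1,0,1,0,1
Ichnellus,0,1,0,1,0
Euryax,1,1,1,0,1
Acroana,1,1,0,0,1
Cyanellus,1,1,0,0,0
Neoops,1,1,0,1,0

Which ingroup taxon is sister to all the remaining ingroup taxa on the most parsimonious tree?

Euryax

Character polarity is set by the outgroup: the derived state is whichever differs from the outgroup's state, so for Trait 1, Trait 3, Trait 5 the derived state is '0', and for the remaining characters it is '1'.
Trait 1: derived state '0' in Ichnellus only — an autapomorphy, so it tells us nothing about relationships among taxa.
All ingroup taxa share the derived state '1' for Trait 2; it defines the ingroup but does not resolve relationships within it.
Only Acroana, Cyanellus, Ichnellus, and Neoops show the derived state '0' for Trait 3, supporting them as a clade.
Only Ichnellus and Neoops show the derived state '1' for Trait 4, supporting them as a clade.
Trait 5: derived state '0' in Cyanellus, Ichnellus, and Neoops only — synapomorphy for {Cyanellus, Ichnellus, Neoops}.
Most parsimonious ingroup topology: ((((Ichnellus,Neoops),Cyanellus),Acroana),Euryax).
Euryax is sister to the clade containing all other ingroup taxa, so it is the earliest-diverging (most basal) ingroup lineage.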